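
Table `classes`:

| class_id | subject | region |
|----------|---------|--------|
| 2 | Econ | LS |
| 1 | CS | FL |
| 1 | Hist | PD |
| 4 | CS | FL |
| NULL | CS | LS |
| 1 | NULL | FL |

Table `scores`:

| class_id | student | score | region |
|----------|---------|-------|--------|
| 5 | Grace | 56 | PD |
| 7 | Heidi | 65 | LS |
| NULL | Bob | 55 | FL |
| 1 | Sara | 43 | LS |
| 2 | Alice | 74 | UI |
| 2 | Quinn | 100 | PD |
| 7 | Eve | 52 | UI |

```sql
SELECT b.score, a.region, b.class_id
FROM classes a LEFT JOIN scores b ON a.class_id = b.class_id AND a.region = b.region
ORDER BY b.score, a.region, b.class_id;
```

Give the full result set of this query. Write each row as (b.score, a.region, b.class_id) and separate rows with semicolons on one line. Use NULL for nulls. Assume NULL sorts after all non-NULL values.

LEFT JOIN keeps every row from `classes`; unmatched rows get NULL for `scores`'s columns.
Matching on a.class_id = b.class_id AND a.region = b.region. A NULL in a compared column never satisfies the condition.
- a (class_id=2, region=LS) has no partner → padded with NULL.
- a (class_id=1, region=FL) has no partner → padded with NULL.
- a (class_id=1, region=PD) has no partner → padded with NULL.
- a (class_id=4, region=FL) has no partner → padded with NULL.
- a (class_id=NULL, region=LS) has no partner → padded with NULL.
- a (class_id=1, region=FL) has no partner → padded with NULL.
After projecting and ordering:
b.score | a.region | b.class_id
NULL | FL | NULL
NULL | FL | NULL
NULL | FL | NULL
NULL | LS | NULL
NULL | LS | NULL
NULL | PD | NULL

(NULL, FL, NULL); (NULL, FL, NULL); (NULL, FL, NULL); (NULL, LS, NULL); (NULL, LS, NULL); (NULL, PD, NULL)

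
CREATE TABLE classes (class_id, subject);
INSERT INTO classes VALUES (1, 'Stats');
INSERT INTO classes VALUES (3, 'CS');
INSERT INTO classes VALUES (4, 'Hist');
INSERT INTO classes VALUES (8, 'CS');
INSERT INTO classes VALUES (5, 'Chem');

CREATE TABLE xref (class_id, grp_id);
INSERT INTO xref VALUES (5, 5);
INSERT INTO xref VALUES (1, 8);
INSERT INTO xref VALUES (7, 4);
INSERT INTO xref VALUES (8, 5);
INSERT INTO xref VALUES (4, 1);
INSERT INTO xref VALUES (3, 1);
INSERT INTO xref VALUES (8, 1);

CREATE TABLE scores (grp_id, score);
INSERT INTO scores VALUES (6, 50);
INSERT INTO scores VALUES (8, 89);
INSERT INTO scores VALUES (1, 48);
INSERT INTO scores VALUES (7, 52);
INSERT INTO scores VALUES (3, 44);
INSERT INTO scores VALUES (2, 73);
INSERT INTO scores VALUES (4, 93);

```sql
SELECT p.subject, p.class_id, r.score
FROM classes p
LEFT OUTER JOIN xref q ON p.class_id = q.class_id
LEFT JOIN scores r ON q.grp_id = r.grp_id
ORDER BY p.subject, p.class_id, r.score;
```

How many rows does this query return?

6

Joins associate left-to-right: classes LEFT JOIN xref on class_id gives 6 intermediate row(s).
Then LEFT JOIN `scores r` on grp_id: each of those 6 rows is kept; rows whose q.grp_id has no match in r get NULL for r's columns.
Result: 6 row(s).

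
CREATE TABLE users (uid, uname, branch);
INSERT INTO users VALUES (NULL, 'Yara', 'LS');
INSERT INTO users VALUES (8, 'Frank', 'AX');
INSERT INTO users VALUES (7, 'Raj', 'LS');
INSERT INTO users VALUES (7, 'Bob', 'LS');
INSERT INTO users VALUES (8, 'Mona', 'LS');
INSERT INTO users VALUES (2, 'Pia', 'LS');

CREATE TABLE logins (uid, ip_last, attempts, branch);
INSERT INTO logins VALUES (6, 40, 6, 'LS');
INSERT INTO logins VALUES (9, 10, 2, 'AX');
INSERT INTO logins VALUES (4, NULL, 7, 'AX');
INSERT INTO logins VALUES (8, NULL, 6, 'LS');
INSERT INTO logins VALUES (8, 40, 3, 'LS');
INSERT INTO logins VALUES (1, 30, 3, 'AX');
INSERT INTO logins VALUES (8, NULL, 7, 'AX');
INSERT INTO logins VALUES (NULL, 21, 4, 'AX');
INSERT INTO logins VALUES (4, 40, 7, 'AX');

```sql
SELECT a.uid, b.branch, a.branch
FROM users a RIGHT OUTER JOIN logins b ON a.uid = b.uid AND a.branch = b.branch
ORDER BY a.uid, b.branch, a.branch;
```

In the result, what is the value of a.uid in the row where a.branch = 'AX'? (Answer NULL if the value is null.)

8

RIGHT JOIN keeps every row from `logins`; unmatched rows get NULL for `users`'s columns.
Matching on a.uid = b.uid AND a.branch = b.branch. A NULL in a compared column never satisfies the condition.
Matched pairs: 3; unmatched b rows kept: 6.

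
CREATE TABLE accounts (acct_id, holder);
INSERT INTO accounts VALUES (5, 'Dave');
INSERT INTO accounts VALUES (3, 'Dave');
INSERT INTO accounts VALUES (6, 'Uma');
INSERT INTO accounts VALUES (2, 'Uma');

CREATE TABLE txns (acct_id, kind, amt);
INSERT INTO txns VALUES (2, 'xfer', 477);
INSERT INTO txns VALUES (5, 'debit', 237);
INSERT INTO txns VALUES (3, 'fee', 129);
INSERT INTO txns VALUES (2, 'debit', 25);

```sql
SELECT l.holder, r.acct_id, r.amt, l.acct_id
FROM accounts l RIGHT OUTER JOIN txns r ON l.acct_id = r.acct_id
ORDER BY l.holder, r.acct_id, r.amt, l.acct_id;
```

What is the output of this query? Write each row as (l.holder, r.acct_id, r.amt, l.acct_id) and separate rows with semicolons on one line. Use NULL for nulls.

(Dave, 3, 129, 3); (Dave, 5, 237, 5); (Uma, 2, 25, 2); (Uma, 2, 477, 2)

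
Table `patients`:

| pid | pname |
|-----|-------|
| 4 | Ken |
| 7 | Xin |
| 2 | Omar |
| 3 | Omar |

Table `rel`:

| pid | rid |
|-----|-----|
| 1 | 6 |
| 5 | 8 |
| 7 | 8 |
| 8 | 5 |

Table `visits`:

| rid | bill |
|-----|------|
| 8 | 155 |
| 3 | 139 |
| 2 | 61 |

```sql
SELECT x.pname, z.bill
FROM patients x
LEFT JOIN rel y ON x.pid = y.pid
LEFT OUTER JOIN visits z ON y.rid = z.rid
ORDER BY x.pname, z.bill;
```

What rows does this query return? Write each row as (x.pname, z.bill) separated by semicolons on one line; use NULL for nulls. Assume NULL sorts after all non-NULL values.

(Ken, NULL); (Omar, NULL); (Omar, NULL); (Xin, 155)

Step 1 — x LEFT JOIN y on pid → 4 row(s).
Then LEFT JOIN `visits z` on rid: each of those 4 rows is kept; rows whose y.rid has no match in z get NULL for z's columns.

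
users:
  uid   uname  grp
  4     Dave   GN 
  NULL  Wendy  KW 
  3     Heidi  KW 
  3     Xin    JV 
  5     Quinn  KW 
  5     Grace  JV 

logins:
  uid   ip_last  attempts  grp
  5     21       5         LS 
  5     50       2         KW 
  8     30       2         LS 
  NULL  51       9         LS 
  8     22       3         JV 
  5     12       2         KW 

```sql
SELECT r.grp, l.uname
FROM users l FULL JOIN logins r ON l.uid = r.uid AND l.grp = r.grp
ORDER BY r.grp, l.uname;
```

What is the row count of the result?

11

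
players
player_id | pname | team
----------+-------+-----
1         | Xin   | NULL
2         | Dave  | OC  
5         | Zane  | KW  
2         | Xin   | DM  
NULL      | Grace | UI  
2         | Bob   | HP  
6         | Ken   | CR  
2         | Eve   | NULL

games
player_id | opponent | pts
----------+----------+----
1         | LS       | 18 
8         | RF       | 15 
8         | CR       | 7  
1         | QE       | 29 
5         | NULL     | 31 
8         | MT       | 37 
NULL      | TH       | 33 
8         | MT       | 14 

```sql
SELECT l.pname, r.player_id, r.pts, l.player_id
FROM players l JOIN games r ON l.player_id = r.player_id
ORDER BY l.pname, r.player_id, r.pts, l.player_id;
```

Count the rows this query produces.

INNER JOIN keeps only pairs where the ON condition holds.
Matching on l.player_id = r.player_id. A NULL in a compared column never satisfies the condition.
Matched pairs: 3.
Total: 3 rows.

3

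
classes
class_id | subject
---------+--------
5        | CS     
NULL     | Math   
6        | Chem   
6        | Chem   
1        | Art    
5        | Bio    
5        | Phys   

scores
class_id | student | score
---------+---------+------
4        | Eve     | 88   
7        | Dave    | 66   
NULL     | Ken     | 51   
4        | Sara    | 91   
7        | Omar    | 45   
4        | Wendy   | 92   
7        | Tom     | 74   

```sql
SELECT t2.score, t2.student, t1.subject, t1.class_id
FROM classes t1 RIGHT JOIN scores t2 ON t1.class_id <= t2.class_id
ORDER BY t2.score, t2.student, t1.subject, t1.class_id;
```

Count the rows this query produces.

22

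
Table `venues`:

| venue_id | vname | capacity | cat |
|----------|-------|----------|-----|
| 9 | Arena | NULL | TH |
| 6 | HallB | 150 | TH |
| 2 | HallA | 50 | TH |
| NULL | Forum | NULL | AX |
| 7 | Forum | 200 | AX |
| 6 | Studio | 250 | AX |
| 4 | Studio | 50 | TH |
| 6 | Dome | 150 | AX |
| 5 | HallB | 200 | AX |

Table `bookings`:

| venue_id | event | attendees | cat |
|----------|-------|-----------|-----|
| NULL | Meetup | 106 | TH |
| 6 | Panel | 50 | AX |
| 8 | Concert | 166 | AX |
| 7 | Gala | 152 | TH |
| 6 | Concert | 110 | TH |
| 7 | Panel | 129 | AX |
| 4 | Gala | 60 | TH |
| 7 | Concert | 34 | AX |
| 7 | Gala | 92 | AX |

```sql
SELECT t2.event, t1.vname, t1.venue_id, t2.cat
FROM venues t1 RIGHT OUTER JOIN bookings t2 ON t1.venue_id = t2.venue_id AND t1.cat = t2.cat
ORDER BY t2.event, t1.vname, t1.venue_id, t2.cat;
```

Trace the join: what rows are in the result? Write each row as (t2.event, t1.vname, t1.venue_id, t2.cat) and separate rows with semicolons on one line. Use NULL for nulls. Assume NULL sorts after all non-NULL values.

RIGHT JOIN keeps every row from `bookings`; unmatched rows get NULL for `venues`'s columns.
Matching on t1.venue_id = t2.venue_id AND t1.cat = t2.cat. A NULL in a compared column never satisfies the condition.
- t1[0] venue_id=9, cat=TH → no match.
- t1[1] venue_id=6, cat=TH → 1 match(es) in t2 → 1 row(s).
- t1[2] venue_id=2, cat=TH → no match.
- t1[3] venue_id=NULL, cat=AX → no match.
- t1[4] venue_id=7, cat=AX → 3 match(es) in t2 → 3 row(s).
- t1[5] venue_id=6, cat=AX → 1 match(es) in t2 → 1 row(s).
- t1[6] venue_id=4, cat=TH → 1 match(es) in t2 → 1 row(s).
- t1[7] venue_id=6, cat=AX → 1 match(es) in t2 → 1 row(s).
- t1[8] venue_id=5, cat=AX → no match.
- 3 t2 row(s) had no t1 match → kept, t1 columns NULL.
After projecting and ordering:
t2.event | t1.vname | t1.venue_id | t2.cat
Concert | Forum | 7 | AX
Concert | HallB | 6 | TH
Concert | NULL | NULL | AX
Gala | Forum | 7 | AX
Gala | Studio | 4 | TH
Gala | NULL | NULL | TH
Meetup | NULL | NULL | TH
Panel | Dome | 6 | AX
Panel | Forum | 7 | AX
Panel | Studio | 6 | AX

(Concert, Forum, 7, AX); (Concert, HallB, 6, TH); (Concert, NULL, NULL, AX); (Gala, Forum, 7, AX); (Gala, Studio, 4, TH); (Gala, NULL, NULL, TH); (Meetup, NULL, NULL, TH); (Panel, Dome, 6, AX); (Panel, Forum, 7, AX); (Panel, Studio, 6, AX)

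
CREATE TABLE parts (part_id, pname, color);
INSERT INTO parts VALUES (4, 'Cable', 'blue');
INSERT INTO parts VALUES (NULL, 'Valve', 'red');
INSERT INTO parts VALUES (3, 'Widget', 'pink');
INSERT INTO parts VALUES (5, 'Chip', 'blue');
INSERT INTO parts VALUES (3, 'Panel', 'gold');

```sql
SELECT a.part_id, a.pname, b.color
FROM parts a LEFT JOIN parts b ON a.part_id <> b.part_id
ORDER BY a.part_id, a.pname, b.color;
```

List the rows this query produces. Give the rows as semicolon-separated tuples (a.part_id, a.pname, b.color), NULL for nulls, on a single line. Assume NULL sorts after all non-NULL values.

LEFT JOIN keeps every row from `parts a`; unmatched rows get NULL for `parts b`'s columns.
Matching on a.part_id <> b.part_id. A NULL in a compared column never satisfies the condition.
- a row (part_id=4): matches 3 b row(s) → 3 output row(s).
- a row (part_id=NULL): no match → kept, b columns NULL.
- a row (part_id=3): matches 2 b row(s) → 2 output row(s).
- a row (part_id=5): matches 3 b row(s) → 3 output row(s).
- a row (part_id=3): matches 2 b row(s) → 2 output row(s).

(3, Panel, blue); (3, Panel, blue); (3, Widget, blue); (3, Widget, blue); (4, Cable, blue); (4, Cable, gold); (4, Cable, pink); (5, Chip, blue); (5, Chip, gold); (5, Chip, pink); (NULL, Valve, NULL)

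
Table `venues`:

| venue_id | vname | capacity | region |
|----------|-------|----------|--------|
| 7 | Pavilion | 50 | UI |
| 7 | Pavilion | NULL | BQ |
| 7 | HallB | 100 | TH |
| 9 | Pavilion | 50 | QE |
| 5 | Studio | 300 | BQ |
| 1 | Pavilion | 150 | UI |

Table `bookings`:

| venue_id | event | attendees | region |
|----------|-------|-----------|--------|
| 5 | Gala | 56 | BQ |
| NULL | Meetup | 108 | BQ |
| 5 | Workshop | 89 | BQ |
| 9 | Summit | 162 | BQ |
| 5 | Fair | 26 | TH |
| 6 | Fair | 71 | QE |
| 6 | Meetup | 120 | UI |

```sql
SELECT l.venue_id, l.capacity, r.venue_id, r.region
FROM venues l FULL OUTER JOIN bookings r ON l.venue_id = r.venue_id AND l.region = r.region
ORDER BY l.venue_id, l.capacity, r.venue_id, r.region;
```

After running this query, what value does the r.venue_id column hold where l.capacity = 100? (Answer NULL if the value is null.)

NULL

FULL OUTER JOIN keeps every row from both sides; unmatched rows get NULL for the other side's columns.
Matching on l.venue_id = r.venue_id AND l.region = r.region. A NULL in a compared column never satisfies the condition.
- venue_id=7, region=UI: no r row matches, row kept with r columns NULL.
- venue_id=7, region=BQ: no r row matches, row kept with r columns NULL.
- venue_id=7, region=TH: no r row matches, row kept with r columns NULL.
- venue_id=9, region=QE: no r row matches, row kept with r columns NULL.
- venue_id=5, region=BQ: 2 matching r row(s), so 2 row(s) emitted.
- venue_id=1, region=UI: no r row matches, row kept with r columns NULL.
- plus 5 unmatched r row(s), each kept with NULL l columns.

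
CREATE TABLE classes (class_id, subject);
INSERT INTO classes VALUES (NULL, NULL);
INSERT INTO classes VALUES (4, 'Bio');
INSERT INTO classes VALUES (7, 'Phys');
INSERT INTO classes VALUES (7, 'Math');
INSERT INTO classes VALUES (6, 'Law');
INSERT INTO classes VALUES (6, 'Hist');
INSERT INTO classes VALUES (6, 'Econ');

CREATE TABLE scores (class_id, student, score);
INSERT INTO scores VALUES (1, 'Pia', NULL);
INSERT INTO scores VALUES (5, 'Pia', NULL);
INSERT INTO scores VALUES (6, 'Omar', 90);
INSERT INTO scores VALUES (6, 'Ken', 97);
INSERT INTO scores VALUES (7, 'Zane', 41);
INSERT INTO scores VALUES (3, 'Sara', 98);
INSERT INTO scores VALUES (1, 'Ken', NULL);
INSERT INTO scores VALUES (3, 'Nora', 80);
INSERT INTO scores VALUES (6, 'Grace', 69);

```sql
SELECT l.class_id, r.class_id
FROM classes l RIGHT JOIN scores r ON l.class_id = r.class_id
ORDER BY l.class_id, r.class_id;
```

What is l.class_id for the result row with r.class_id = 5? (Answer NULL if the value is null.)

NULL

RIGHT JOIN keeps every row from `scores`; unmatched rows get NULL for `classes`'s columns.
Matching on l.class_id = r.class_id. A NULL in a compared column never satisfies the condition.
Matched pairs: 11; unmatched r rows kept: 5.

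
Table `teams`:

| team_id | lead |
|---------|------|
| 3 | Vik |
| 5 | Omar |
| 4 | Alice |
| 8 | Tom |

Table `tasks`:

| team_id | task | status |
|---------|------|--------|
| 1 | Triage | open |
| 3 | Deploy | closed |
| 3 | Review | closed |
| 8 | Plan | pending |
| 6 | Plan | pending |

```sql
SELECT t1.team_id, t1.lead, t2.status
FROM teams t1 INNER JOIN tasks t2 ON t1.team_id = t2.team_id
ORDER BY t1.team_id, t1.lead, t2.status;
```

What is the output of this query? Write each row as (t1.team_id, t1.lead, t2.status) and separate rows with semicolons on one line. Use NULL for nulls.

(3, Vik, closed); (3, Vik, closed); (8, Tom, pending)

INNER JOIN keeps only pairs where the ON condition holds.
Matching on t1.team_id = t2.team_id.
- t1 row (team_id=3): matches 2 t2 row(s) → 2 output row(s).
- t1 row (team_id=5): no match → dropped.
- t1 row (team_id=4): no match → dropped.
- t1 row (team_id=8): matches 1 t2 row(s) → 1 output row(s).
After projecting and ordering:
t1.team_id | t1.lead | t2.status
3 | Vik | closed
3 | Vik | closed
8 | Tom | pending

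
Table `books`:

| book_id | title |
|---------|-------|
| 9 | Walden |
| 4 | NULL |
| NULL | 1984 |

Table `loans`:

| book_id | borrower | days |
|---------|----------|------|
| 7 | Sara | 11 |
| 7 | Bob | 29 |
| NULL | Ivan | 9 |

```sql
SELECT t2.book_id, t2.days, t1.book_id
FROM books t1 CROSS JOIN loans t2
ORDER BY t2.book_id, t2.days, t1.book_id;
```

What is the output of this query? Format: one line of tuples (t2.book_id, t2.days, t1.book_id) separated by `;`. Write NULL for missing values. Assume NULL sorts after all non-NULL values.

CROSS JOIN pairs every row of `books` with every row of `loans`: 3 × 3 = 9 rows.

(7, 11, 4); (7, 11, 9); (7, 11, NULL); (7, 29, 4); (7, 29, 9); (7, 29, NULL); (NULL, 9, 4); (NULL, 9, 9); (NULL, 9, NULL)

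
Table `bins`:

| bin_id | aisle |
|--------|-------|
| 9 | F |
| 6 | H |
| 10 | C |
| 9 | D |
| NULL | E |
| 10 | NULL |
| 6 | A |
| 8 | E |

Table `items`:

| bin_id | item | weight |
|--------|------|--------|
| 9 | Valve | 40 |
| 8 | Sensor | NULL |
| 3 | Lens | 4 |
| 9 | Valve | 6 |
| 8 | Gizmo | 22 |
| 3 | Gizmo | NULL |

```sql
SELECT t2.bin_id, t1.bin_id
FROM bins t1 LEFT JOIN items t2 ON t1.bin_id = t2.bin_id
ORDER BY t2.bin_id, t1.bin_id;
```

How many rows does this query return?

11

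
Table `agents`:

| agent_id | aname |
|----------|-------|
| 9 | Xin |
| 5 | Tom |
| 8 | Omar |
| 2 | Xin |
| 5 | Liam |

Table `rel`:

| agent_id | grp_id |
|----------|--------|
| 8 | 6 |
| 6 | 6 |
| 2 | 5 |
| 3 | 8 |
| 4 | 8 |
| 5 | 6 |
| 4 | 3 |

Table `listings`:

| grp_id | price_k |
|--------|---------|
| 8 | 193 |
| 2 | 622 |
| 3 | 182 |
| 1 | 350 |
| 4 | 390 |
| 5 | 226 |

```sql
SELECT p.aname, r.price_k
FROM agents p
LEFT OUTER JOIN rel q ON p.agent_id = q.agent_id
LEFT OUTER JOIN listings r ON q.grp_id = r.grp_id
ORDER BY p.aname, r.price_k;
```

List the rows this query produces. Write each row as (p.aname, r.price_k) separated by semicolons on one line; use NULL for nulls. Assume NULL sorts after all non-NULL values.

(Liam, NULL); (Omar, NULL); (Tom, NULL); (Xin, 226); (Xin, NULL)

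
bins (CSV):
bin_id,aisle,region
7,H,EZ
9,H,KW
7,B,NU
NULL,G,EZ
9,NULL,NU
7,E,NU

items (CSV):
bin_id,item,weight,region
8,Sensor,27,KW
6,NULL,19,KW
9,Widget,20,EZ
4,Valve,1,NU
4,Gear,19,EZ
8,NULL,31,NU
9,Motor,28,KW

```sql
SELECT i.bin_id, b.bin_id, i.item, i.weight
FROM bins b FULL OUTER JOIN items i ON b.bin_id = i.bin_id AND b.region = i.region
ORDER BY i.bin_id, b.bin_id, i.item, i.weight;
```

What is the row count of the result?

12

FULL OUTER JOIN keeps every row from both sides; unmatched rows get NULL for the other side's columns.
Matching on b.bin_id = i.bin_id AND b.region = i.region. A NULL in a compared column never satisfies the condition.
- b row (bin_id=7, region=EZ): no match → kept, i columns NULL.
- b row (bin_id=9, region=KW): matches 1 i row(s) → 1 output row(s).
- b row (bin_id=7, region=NU): no match → kept, i columns NULL.
- b row (bin_id=NULL, region=EZ): no match → kept, i columns NULL.
- b row (bin_id=9, region=NU): no match → kept, i columns NULL.
- b row (bin_id=7, region=NU): no match → kept, i columns NULL.
- plus 6 unmatched i row(s), each kept with NULL b columns.
Total: 1 matched + 11 padded = 12 rows.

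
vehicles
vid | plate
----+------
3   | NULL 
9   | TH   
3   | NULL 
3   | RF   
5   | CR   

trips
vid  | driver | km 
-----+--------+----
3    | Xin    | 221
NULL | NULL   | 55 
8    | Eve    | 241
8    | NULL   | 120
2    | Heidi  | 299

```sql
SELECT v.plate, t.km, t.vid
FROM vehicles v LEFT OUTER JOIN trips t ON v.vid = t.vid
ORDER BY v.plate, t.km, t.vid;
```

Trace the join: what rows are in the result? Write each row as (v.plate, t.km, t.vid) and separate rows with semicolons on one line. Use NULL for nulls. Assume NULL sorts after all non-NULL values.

LEFT JOIN keeps every row from `vehicles`; unmatched rows get NULL for `trips`'s columns.
Matching on v.vid = t.vid. A NULL in a compared column never satisfies the condition.
Matched pairs: 3; unmatched v rows kept: 2.

(CR, NULL, NULL); (RF, 221, 3); (TH, NULL, NULL); (NULL, 221, 3); (NULL, 221, 3)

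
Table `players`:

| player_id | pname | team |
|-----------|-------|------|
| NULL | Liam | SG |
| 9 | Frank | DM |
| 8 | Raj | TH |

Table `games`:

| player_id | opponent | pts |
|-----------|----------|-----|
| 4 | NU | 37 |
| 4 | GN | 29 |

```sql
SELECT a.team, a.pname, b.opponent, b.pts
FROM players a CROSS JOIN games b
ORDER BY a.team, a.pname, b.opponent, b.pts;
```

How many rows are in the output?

6

CROSS JOIN pairs every row of `players` with every row of `games`: 3 × 2 = 6 rows.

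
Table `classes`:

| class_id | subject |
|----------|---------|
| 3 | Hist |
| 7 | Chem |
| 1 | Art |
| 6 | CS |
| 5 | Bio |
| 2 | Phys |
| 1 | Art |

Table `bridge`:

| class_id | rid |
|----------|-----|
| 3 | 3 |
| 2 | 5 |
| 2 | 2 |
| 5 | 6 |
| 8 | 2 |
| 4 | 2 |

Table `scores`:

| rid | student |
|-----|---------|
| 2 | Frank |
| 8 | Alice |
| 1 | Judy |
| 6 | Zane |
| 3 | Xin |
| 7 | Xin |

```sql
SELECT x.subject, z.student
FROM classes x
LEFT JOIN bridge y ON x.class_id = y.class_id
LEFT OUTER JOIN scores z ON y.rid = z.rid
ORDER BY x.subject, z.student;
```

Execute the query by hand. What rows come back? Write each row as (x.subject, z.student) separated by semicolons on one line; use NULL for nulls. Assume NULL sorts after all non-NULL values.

(Art, NULL); (Art, NULL); (Bio, Zane); (CS, NULL); (Chem, NULL); (Hist, Xin); (Phys, Frank); (Phys, NULL)

Evaluate left to right. First `classes x LEFT JOIN bridge y` on class_id: 8 row(s).
Then LEFT JOIN `scores z` on rid: each of those 8 rows is kept; rows whose y.rid has no match in z get NULL for z's columns.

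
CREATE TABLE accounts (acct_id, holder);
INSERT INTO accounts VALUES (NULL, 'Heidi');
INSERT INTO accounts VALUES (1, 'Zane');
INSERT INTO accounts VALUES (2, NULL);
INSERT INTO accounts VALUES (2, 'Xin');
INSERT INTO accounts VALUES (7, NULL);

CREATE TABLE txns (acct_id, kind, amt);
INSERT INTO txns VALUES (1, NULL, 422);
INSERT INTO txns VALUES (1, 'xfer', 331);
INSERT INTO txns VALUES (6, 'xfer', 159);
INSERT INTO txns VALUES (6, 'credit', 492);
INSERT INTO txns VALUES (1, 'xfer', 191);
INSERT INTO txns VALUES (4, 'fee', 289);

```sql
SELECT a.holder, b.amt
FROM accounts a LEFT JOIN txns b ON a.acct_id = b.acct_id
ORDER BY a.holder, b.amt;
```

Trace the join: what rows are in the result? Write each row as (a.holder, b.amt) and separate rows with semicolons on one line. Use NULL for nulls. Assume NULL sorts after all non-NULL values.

LEFT JOIN keeps every row from `accounts`; unmatched rows get NULL for `txns`'s columns.
Matching on a.acct_id = b.acct_id. A NULL in a compared column never satisfies the condition.
- a[0] acct_id=NULL → no match; kept with NULLs on the b side.
- a[1] acct_id=1 → 3 match(es) in b → 3 row(s).
- a[2] acct_id=2 → no match; kept with NULLs on the b side.
- a[3] acct_id=2 → no match; kept with NULLs on the b side.
- a[4] acct_id=7 → no match; kept with NULLs on the b side.
After projecting and ordering:
a.holder | b.amt
Heidi | NULL
Xin | NULL
Zane | 191
Zane | 331
Zane | 422
NULL | NULL
NULL | NULL

(Heidi, NULL); (Xin, NULL); (Zane, 191); (Zane, 331); (Zane, 422); (NULL, NULL); (NULL, NULL)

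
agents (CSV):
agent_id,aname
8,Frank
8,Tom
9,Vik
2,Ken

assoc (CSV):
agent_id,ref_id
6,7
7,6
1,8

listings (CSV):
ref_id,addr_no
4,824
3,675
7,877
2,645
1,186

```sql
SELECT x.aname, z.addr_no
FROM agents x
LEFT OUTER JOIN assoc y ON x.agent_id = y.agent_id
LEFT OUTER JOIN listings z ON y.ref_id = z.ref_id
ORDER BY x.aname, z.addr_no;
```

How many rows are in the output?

Evaluate left to right. First `agents x LEFT JOIN assoc y` on agent_id: 4 row(s).
Then LEFT JOIN `listings z` on ref_id: each of those 4 rows is kept; rows whose y.ref_id has no match in z get NULL for z's columns.
Result: 4 row(s).

4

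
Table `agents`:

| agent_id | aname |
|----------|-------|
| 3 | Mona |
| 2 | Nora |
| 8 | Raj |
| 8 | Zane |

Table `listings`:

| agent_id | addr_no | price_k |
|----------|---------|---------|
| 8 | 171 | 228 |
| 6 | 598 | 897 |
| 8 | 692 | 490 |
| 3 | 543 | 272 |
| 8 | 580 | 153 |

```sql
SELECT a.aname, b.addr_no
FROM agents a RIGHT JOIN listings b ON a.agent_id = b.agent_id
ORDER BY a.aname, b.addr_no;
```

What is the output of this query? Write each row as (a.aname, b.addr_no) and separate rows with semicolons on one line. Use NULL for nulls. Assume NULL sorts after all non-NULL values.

RIGHT JOIN keeps every row from `listings`; unmatched rows get NULL for `agents`'s columns.
Matching on a.agent_id = b.agent_id.
- a[0] agent_id=3 → 1 match(es) in b → 1 row(s).
- a[1] agent_id=2 → no match.
- a[2] agent_id=8 → 3 match(es) in b → 3 row(s).
- a[3] agent_id=8 → 3 match(es) in b → 3 row(s).
- 1 row(s) from b found no a partner → padded with NULL.
After projecting and ordering:
a.aname | b.addr_no
Mona | 543
Raj | 171
Raj | 580
Raj | 692
Zane | 171
Zane | 580
Zane | 692
NULL | 598

(Mona, 543); (Raj, 171); (Raj, 580); (Raj, 692); (Zane, 171); (Zane, 580); (Zane, 692); (NULL, 598)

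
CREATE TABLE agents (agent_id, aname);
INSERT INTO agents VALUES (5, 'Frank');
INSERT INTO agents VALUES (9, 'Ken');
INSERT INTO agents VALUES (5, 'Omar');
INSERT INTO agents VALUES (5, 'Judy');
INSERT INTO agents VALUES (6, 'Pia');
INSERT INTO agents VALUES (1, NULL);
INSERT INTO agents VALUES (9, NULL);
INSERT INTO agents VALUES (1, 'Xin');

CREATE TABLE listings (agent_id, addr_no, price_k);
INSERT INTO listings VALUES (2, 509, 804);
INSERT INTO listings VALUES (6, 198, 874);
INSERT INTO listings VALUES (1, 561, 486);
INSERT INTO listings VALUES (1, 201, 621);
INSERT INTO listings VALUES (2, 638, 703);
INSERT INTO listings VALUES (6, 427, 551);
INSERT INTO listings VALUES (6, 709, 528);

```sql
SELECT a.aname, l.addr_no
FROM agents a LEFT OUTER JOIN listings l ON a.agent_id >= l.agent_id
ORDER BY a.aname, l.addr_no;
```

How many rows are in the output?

37

LEFT JOIN keeps every row from `agents`; unmatched rows get NULL for `listings`'s columns.
Matching on a.agent_id >= l.agent_id.
- agent_id=5: 4 matching l row(s), so 4 row(s) emitted.
- agent_id=9: 7 matching l row(s), so 7 row(s) emitted.
- agent_id=5: 4 matching l row(s), so 4 row(s) emitted.
- agent_id=5: 4 matching l row(s), so 4 row(s) emitted.
- agent_id=6: 7 matching l row(s), so 7 row(s) emitted.
- agent_id=1: 2 matching l row(s), so 2 row(s) emitted.
- agent_id=9: 7 matching l row(s), so 7 row(s) emitted.
- agent_id=1: 2 matching l row(s), so 2 row(s) emitted.
Total: 37 rows.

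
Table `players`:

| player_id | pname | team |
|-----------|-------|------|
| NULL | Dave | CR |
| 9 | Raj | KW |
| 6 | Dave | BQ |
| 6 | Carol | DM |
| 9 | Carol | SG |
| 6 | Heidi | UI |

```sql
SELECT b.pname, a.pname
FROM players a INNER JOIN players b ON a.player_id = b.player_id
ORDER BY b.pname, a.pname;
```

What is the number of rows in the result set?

13

INNER JOIN keeps only pairs where the ON condition holds.
Matching on a.player_id = b.player_id. A NULL in a compared column never satisfies the condition.
- a row (player_id=NULL): no match → dropped.
- a row (player_id=9): matches 2 b row(s) → 2 output row(s).
- a row (player_id=6): matches 3 b row(s) → 3 output row(s).
- a row (player_id=6): matches 3 b row(s) → 3 output row(s).
- a row (player_id=9): matches 2 b row(s) → 2 output row(s).
- a row (player_id=6): matches 3 b row(s) → 3 output row(s).
Total: 13 rows.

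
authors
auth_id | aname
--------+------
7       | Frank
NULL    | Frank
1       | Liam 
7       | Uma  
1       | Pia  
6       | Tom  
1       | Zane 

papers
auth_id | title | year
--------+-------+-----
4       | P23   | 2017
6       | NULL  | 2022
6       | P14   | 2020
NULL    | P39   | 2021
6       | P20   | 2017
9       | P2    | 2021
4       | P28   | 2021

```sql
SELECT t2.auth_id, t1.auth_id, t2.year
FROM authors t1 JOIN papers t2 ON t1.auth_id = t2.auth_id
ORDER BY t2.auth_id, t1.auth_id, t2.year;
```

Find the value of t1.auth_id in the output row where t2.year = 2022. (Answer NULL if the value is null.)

6

INNER JOIN keeps only pairs where the ON condition holds.
Matching on t1.auth_id = t2.auth_id. A NULL in a compared column never satisfies the condition.
Matched pairs: 3.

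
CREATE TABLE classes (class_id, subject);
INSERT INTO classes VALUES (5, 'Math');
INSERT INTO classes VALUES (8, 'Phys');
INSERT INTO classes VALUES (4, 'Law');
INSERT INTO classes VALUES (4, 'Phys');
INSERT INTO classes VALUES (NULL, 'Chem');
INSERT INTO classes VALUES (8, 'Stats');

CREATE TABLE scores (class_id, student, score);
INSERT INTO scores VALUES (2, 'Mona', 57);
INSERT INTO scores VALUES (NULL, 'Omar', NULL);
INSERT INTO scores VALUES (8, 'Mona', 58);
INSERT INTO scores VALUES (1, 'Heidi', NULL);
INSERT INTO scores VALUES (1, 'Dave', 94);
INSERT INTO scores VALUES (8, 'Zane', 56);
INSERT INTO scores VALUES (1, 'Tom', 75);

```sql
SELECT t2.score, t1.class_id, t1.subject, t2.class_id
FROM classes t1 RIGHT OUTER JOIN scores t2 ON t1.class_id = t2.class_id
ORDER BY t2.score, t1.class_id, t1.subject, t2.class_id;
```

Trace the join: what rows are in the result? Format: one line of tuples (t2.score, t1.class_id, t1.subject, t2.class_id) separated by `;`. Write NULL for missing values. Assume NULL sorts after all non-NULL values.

(56, 8, Phys, 8); (56, 8, Stats, 8); (57, NULL, NULL, 2); (58, 8, Phys, 8); (58, 8, Stats, 8); (75, NULL, NULL, 1); (94, NULL, NULL, 1); (NULL, NULL, NULL, 1); (NULL, NULL, NULL, NULL)

RIGHT JOIN keeps every row from `scores`; unmatched rows get NULL for `classes`'s columns.
Matching on t1.class_id = t2.class_id. A NULL in a compared column never satisfies the condition.
Matched pairs: 4; unmatched t2 rows kept: 5.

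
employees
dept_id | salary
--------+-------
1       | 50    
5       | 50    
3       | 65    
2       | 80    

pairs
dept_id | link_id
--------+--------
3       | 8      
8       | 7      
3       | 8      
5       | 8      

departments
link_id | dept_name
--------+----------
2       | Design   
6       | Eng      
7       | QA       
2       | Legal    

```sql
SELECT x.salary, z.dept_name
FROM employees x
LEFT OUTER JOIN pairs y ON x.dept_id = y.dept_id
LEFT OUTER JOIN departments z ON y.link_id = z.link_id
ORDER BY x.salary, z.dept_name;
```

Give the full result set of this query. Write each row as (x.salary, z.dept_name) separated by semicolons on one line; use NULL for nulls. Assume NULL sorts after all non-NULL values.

(50, NULL); (50, NULL); (65, NULL); (65, NULL); (80, NULL)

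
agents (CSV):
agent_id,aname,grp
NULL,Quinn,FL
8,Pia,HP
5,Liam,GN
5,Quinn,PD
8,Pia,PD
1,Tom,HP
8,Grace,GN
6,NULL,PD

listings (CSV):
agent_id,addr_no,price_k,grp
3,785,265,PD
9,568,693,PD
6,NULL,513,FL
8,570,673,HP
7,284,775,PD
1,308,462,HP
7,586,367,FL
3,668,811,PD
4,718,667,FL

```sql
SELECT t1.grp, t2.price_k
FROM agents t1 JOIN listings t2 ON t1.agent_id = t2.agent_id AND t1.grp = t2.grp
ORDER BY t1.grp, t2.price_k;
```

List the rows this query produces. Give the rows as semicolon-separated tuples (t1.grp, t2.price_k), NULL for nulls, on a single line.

(HP, 462); (HP, 673)

INNER JOIN keeps only pairs where the ON condition holds.
Matching on t1.agent_id = t2.agent_id AND t1.grp = t2.grp. A NULL in a compared column never satisfies the condition.
Matched pairs: 2.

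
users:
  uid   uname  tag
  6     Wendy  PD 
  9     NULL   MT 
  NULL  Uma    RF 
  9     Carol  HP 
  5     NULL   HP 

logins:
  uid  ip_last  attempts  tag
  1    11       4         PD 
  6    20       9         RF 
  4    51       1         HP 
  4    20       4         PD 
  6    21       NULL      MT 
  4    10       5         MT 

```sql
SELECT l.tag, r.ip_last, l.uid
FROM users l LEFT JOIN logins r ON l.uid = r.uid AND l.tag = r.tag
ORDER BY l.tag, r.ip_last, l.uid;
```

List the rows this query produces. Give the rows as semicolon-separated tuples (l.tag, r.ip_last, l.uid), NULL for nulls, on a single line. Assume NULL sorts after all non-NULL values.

(HP, NULL, 5); (HP, NULL, 9); (MT, NULL, 9); (PD, NULL, 6); (RF, NULL, NULL)

LEFT JOIN keeps every row from `users`; unmatched rows get NULL for `logins`'s columns.
Matching on l.uid = r.uid AND l.tag = r.tag. A NULL in a compared column never satisfies the condition.
- l row (uid=6, tag=PD): no match → kept, r columns NULL.
- l row (uid=9, tag=MT): no match → kept, r columns NULL.
- l row (uid=NULL, tag=RF): no match → kept, r columns NULL.
- l row (uid=9, tag=HP): no match → kept, r columns NULL.
- l row (uid=5, tag=HP): no match → kept, r columns NULL.
After projecting and ordering:
l.tag | r.ip_last | l.uid
HP | NULL | 5
HP | NULL | 9
MT | NULL | 9
PD | NULL | 6
RF | NULL | NULL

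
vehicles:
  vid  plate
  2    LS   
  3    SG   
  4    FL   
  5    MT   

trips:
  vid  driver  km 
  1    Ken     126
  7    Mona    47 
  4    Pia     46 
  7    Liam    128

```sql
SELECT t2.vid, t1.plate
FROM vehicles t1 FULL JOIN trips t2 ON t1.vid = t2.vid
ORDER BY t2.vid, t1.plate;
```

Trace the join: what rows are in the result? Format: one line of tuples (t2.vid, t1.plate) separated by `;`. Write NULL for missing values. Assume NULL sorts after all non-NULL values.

FULL OUTER JOIN keeps every row from both sides; unmatched rows get NULL for the other side's columns.
Matching on t1.vid = t2.vid.
Matched pairs: 1; unmatched t1 rows kept: 3; unmatched t2 rows kept: 3.

(1, NULL); (4, FL); (7, NULL); (7, NULL); (NULL, LS); (NULL, MT); (NULL, SG)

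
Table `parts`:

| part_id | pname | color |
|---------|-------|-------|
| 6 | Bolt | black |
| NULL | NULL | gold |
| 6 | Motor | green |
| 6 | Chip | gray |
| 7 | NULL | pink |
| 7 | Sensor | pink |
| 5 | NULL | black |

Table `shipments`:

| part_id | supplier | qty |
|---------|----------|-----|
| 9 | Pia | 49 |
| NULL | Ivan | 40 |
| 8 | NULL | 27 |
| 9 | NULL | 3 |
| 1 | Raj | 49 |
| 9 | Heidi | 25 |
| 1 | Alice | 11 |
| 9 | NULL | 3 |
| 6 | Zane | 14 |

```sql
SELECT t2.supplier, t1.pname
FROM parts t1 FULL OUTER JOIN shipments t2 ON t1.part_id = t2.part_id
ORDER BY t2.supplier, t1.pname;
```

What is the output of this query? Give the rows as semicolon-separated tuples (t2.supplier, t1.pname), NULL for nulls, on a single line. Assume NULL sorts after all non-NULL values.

FULL OUTER JOIN keeps every row from both sides; unmatched rows get NULL for the other side's columns.
Matching on t1.part_id = t2.part_id. A NULL in a compared column never satisfies the condition.
- t1[0] part_id=6 → 1 match(es) in t2 → 1 row(s).
- t1[1] part_id=NULL → no match; kept with NULLs on the t2 side.
- t1[2] part_id=6 → 1 match(es) in t2 → 1 row(s).
- t1[3] part_id=6 → 1 match(es) in t2 → 1 row(s).
- t1[4] part_id=7 → no match; kept with NULLs on the t2 side.
- t1[5] part_id=7 → no match; kept with NULLs on the t2 side.
- t1[6] part_id=5 → no match; kept with NULLs on the t2 side.
- 8 row(s) from t2 found no t1 partner → padded with NULL.

(Alice, NULL); (Heidi, NULL); (Ivan, NULL); (Pia, NULL); (Raj, NULL); (Zane, Bolt); (Zane, Chip); (Zane, Motor); (NULL, Sensor); (NULL, NULL); (NULL, NULL); (NULL, NULL); (NULL, NULL); (NULL, NULL); (NULL, NULL)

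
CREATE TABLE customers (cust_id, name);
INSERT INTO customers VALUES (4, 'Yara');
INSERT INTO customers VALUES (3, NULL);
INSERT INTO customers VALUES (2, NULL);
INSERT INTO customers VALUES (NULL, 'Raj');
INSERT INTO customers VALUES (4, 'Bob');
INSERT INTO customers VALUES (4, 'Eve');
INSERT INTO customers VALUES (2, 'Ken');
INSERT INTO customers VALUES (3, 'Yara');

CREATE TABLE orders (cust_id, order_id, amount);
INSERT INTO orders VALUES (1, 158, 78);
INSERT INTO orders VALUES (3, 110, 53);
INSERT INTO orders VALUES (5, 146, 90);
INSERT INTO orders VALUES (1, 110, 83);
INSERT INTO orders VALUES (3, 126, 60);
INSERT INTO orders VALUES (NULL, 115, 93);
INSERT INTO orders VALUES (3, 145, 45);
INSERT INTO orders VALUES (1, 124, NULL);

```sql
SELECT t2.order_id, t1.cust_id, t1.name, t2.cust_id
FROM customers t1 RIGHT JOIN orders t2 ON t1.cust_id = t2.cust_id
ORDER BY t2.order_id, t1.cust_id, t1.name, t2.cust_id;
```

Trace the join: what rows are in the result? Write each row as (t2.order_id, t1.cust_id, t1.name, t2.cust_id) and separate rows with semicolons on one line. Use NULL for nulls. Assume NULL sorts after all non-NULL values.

(110, 3, Yara, 3); (110, 3, NULL, 3); (110, NULL, NULL, 1); (115, NULL, NULL, NULL); (124, NULL, NULL, 1); (126, 3, Yara, 3); (126, 3, NULL, 3); (145, 3, Yara, 3); (145, 3, NULL, 3); (146, NULL, NULL, 5); (158, NULL, NULL, 1)

RIGHT JOIN keeps every row from `orders`; unmatched rows get NULL for `customers`'s columns.
Matching on t1.cust_id = t2.cust_id. A NULL in a compared column never satisfies the condition.
- t1 row (cust_id=4): no match.
- t1 row (cust_id=3): matches 3 t2 row(s) → 3 output row(s).
- t1 row (cust_id=2): no match.
- t1 row (cust_id=NULL): no match.
- t1 row (cust_id=4): no match.
- t1 row (cust_id=4): no match.
- t1 row (cust_id=2): no match.
- t1 row (cust_id=3): matches 3 t2 row(s) → 3 output row(s).
- 5 row(s) from t2 found no t1 partner → padded with NULL.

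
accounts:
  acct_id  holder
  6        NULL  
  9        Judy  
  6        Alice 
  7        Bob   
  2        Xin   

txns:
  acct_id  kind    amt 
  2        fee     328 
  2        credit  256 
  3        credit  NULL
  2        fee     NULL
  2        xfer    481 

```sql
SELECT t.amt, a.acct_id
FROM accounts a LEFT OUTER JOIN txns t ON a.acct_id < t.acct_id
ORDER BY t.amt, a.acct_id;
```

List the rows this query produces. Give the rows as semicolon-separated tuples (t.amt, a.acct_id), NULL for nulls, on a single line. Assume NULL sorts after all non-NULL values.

(NULL, 2); (NULL, 6); (NULL, 6); (NULL, 7); (NULL, 9)

LEFT JOIN keeps every row from `accounts`; unmatched rows get NULL for `txns`'s columns.
Matching on a.acct_id < t.acct_id.
- a[0] acct_id=6 → no match; kept with NULLs on the t side.
- a[1] acct_id=9 → no match; kept with NULLs on the t side.
- a[2] acct_id=6 → no match; kept with NULLs on the t side.
- a[3] acct_id=7 → no match; kept with NULLs on the t side.
- a[4] acct_id=2 → 1 match(es) in t → 1 row(s).
After projecting and ordering:
t.amt | a.acct_id
NULL | 2
NULL | 6
NULL | 6
NULL | 7
NULL | 9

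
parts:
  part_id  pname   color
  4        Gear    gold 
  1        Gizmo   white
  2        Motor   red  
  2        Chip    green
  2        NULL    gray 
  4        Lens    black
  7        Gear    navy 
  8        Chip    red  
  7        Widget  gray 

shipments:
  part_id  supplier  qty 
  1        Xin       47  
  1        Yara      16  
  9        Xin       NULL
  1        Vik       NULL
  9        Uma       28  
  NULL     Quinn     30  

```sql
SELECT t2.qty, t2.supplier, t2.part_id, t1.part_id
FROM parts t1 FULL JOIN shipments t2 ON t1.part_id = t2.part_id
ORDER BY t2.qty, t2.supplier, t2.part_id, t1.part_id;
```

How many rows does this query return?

FULL OUTER JOIN keeps every row from both sides; unmatched rows get NULL for the other side's columns.
Matching on t1.part_id = t2.part_id. A NULL in a compared column never satisfies the condition.
- part_id=4: no t2 row matches, row kept with t2 columns NULL.
- part_id=1: 3 matching t2 row(s), so 3 row(s) emitted.
- part_id=2: no t2 row matches, row kept with t2 columns NULL.
- part_id=2: no t2 row matches, row kept with t2 columns NULL.
- part_id=2: no t2 row matches, row kept with t2 columns NULL.
- part_id=4: no t2 row matches, row kept with t2 columns NULL.
- part_id=7: no t2 row matches, row kept with t2 columns NULL.
- part_id=8: no t2 row matches, row kept with t2 columns NULL.
- part_id=7: no t2 row matches, row kept with t2 columns NULL.
- 3 t2 row(s) had no t1 match → kept, t1 columns NULL.
Total: 3 matched + 11 padded = 14 rows.

14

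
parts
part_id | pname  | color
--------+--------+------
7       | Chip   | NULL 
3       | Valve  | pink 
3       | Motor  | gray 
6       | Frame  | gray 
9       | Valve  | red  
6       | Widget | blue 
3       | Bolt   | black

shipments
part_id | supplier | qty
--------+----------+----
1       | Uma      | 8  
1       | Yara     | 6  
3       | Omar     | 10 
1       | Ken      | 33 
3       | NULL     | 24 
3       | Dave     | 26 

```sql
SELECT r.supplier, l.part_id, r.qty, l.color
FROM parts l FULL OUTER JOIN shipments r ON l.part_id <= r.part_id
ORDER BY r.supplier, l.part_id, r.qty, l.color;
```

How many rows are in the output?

FULL OUTER JOIN keeps every row from both sides; unmatched rows get NULL for the other side's columns.
Matching on l.part_id <= r.part_id.
Matched pairs: 9; unmatched l rows kept: 4; unmatched r rows kept: 3.
Total: 9 matched + 7 padded = 16 rows.

16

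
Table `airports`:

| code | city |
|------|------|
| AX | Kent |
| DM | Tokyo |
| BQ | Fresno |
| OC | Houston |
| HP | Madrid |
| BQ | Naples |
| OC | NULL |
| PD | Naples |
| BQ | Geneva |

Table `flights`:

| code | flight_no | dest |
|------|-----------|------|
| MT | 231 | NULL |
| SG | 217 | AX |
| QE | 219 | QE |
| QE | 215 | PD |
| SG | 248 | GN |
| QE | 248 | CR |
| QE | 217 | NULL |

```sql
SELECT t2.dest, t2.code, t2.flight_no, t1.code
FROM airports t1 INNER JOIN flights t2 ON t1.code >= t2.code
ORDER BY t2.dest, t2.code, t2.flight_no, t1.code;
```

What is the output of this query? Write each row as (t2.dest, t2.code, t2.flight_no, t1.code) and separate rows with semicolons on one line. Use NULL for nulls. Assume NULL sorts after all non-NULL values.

INNER JOIN keeps only pairs where the ON condition holds.
Matching on t1.code >= t2.code.
- t1 row (code=AX): no match → dropped.
- t1 row (code=DM): no match → dropped.
- t1 row (code=BQ): no match → dropped.
- t1 row (code=OC): matches 1 t2 row(s) → 1 output row(s).
- t1 row (code=HP): no match → dropped.
- t1 row (code=BQ): no match → dropped.
- t1 row (code=OC): matches 1 t2 row(s) → 1 output row(s).
- t1 row (code=PD): matches 1 t2 row(s) → 1 output row(s).
- t1 row (code=BQ): no match → dropped.
After projecting and ordering:
t2.dest | t2.code | t2.flight_no | t1.code
NULL | MT | 231 | OC
NULL | MT | 231 | OC
NULL | MT | 231 | PD

(NULL, MT, 231, OC); (NULL, MT, 231, OC); (NULL, MT, 231, PD)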